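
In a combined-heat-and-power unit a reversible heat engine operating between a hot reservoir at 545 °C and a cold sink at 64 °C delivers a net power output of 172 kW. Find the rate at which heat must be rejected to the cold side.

T_H = 545 °C → 545 + 273.15 = 818.15 K.
T_C = 64 °C → 64 + 273.15 = 337.15 K.
Carnot efficiency: η = 1 − T_C/T_H = 1 − 337.15/818.15 = 0.5879.
Since Q_C/Q_H = T_C/T_H and Q_H = W/η, Q_C = W·T_C/(T_H − T_C) = 172 × 337.15/481.00 = 120.6 kW.

Q̇_C ≈ 120.6 kW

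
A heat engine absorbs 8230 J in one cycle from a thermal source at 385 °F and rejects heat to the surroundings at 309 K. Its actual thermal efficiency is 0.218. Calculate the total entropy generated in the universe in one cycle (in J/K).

ΔS_univ ≈ 3.29 J/K

T_H = 385 °F → (385 − 32) × 5/9 = 196.11 °C = 469.26 K.
W = η·Q_H = 0.218 × 8230 = 1794 J, so Q_C = Q_H − W = 6436 J.
Entropy balance on the reservoirs: −Q_H/T_H = -17.54 J/K, +Q_C/T_C = 20.83 J/K.
ΔS_univ = −Q_H/T_H + Q_C/T_C = 3.29 J/K (> 0, since η = 0.218 < η_Carnot = 0.342).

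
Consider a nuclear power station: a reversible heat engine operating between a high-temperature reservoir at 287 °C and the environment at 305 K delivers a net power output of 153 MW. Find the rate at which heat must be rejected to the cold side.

T_H = 287 °C → 287 + 273.15 = 560.15 K.
η_rev = 1 − T_C/T_H = 1 − 305.00/560.15 = 0.4555.
Since Q_C/Q_H = T_C/T_H and Q_H = W/η, Q_C = W·T_C/(T_H − T_C) = 153 × 305.00/255.15 = 183 MW.

Q̇_C ≈ 183 MW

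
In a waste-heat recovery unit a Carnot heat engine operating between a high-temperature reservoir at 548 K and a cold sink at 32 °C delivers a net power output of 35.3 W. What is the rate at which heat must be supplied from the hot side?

T_C = 32 °C → 32 + 273.15 = 305.15 K.
Since the cycle is reversible, η = 1 − T_C/T_H = 1 − 305.15/548.00 = 0.4432.
Q_H = W/η = 35.3/0.4432 = 79.66 W.

Q̇_H ≈ 79.66 W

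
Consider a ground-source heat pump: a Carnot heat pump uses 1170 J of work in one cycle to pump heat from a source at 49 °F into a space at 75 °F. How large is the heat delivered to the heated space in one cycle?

T_H = 75 °F → (75 − 32) × 5/9 = 23.89 °C = 297.04 K.
T_C = 49 °F → (49 − 32) × 5/9 = 9.44 °C = 282.59 K.
The Carnot heat-pump COP is COP_HP = T_H/(T_H − T_C) = 297.04/14.44 = 20.5642.
Q_H = COP_HP · W = 20.5642 × 1170 = 24060 J.

Q_H ≈ 24060 J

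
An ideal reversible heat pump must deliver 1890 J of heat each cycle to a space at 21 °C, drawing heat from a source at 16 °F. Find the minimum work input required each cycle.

W_in ≈ 192.0 J

T_H = 21 °C → 21 + 273.15 = 294.15 K.
T_C = 16 °F → (16 − 32) × 5/9 = -8.89 °C = 264.26 K.
COP_HP = T_H/(T_H − T_C) = 294.15/29.89 = 9.8414.
W = Q_H/COP_HP = 1890/9.8414 = 192.0 J.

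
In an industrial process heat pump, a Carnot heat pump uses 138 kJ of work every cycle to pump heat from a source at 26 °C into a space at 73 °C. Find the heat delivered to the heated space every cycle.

T_H = 73 °C → 73 + 273.15 = 346.15 K.
T_C = 26 °C → 26 + 273.15 = 299.15 K.
Reversible heating COP: COP_HP = T_H/(T_H − T_C) = 346.15/47.00 = 7.3649.
Q_H = COP_HP · W = 7.3649 × 138 = 1016 kJ.

Q_H ≈ 1016 kJ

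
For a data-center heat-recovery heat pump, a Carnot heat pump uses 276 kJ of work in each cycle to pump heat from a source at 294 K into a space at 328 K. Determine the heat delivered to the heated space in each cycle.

COP_HP = T_H/(T_H − T_C) = 328.00/34.00 = 9.6471.
Q_H = COP_HP · W = 9.6471 × 276 = 2660 kJ.

Q_H ≈ 2660 kJ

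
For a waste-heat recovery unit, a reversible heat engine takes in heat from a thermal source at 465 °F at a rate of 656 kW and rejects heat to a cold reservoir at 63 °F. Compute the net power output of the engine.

Ẇ ≈ 285 kW

T_H = 465 °F → (465 − 32) × 5/9 = 240.56 °C = 513.71 K.
T_C = 63 °F → (63 − 32) × 5/9 = 17.22 °C = 290.37 K.
Carnot efficiency: η = 1 − T_C/T_H = 1 − 290.37/513.71 = 0.4347.
W = η·Q_H = 0.4347 × 656 = 285 kW.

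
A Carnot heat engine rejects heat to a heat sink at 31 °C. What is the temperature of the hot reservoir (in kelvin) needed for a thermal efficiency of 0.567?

T_C = 31 °C → 31 + 273.15 = 304.15 K.
From η = 1 − T_C/T_H, solving for T_H gives T_H = T_C/(1 − η) = 304.15/(1 − 0.567) = 702 K.

T_H ≈ 702 K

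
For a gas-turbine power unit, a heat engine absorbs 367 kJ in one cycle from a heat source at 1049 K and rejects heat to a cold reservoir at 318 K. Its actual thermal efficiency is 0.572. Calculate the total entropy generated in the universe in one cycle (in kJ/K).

ΔS_univ ≈ 0.1441 kJ/K

W = η·Q_H = 0.572 × 367 = 209.9 kJ, so Q_C = Q_H − W = 157.1 kJ.
Reservoir entropy changes: ΔS_H = −Q_H/T_H = −367/1049.00 = -0.3499 kJ/K and ΔS_C = +Q_C/T_C = 157.1/318.00 = 0.4939 kJ/K.
ΔS_univ = −Q_H/T_H + Q_C/T_C = 0.1441 kJ/K (> 0, since η = 0.572 < η_Carnot = 0.697).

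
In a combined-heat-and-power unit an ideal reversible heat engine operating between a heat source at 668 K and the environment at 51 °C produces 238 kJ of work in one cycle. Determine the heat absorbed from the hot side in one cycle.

Q_H ≈ 462 kJ

T_C = 51 °C → 51 + 273.15 = 324.15 K.
For a reversible engine, η = 1 − T_C/T_H = 1 − 324.15/668.00 = 0.5147.
Q_H = W/η = 238/0.5147 = 462 kJ.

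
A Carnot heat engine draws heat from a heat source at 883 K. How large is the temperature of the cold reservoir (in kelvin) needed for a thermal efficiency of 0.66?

T_C ≈ 300 K

From η = 1 − T_C/T_H, T_C = T_H·(1 − η) = 883.00 × (1 − 0.66) = 300 K.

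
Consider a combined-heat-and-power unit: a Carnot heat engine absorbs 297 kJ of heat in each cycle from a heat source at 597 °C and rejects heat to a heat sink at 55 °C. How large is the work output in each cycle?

W ≈ 185 kJ

T_H = 597 °C → 597 + 273.15 = 870.15 K.
T_C = 55 °C → 55 + 273.15 = 328.15 K.
Since the cycle is reversible, η = 1 − T_C/T_H = 1 − 328.15/870.15 = 0.6229.
W = η·Q_H = 0.6229 × 297 = 185 kJ.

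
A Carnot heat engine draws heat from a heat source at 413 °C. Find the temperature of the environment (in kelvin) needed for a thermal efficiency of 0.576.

T_C ≈ 290.9 K

T_H = 413 °C → 413 + 273.15 = 686.15 K.
From η = 1 − T_C/T_H, T_C = T_H·(1 − η) = 686.15 × (1 − 0.576) = 290.9 K.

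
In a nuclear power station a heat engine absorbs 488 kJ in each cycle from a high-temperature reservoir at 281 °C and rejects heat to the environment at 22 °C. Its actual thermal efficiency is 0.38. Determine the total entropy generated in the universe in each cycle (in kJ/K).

T_H = 281 °C → 281 + 273.15 = 554.15 K.
T_C = 22 °C → 22 + 273.15 = 295.15 K.
W = η·Q_H = 0.38 × 488 = 185.4 kJ, so Q_C = Q_H − W = 302.6 kJ.
Reservoir entropy changes: ΔS_H = −Q_H/T_H = −488/554.15 = -0.8806 kJ/K and ΔS_C = +Q_C/T_C = 302.6/295.15 = 1.025 kJ/K.
ΔS_univ = −Q_H/T_H + Q_C/T_C = 0.144 kJ/K (> 0, since η = 0.38 < η_Carnot = 0.467).

ΔS_univ ≈ 0.144 kJ/K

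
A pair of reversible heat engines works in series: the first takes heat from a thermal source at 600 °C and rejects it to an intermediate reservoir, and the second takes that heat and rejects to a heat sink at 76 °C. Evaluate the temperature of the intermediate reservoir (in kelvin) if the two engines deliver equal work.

T_H = 600 °C → 600 + 273.15 = 873.15 K.
T_C = 76 °C → 76 + 273.15 = 349.15 K.
For reversible stages Q_m = Q_H·(T_m/T_H). Setting W₁ = Q_H(1 − T_m/T_H) equal to W₂ = Q_m(1 − T_C/T_m) = Q_H·(T_m − T_C)/T_H gives T_H − T_m = T_m − T_C, so T_m = (T_H + T_C)/2 = (873.15 + 349.15)/2 = 611 K.

T_m ≈ 611 K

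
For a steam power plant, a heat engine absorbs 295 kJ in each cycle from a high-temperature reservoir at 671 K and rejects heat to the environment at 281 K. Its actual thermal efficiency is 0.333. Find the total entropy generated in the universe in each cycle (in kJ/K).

ΔS_univ ≈ 0.261 kJ/K

W = η·Q_H = 0.333 × 295 = 98.23 kJ, so Q_C = Q_H − W = 196.8 kJ.
The hot reservoir loses entropy Q_H/T_H = 295/671.00 = 0.4396 kJ/K; the cold reservoir gains Q_C/T_C = 196.8/281.00 = 0.7002 kJ/K.
ΔS_univ = −Q_H/T_H + Q_C/T_C = 0.261 kJ/K (> 0, since η = 0.333 < η_Carnot = 0.581).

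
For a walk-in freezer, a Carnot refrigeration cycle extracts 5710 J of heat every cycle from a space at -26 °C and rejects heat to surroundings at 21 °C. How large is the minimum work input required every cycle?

T_H = 21 °C → 21 + 273.15 = 294.15 K.
T_C = -26 °C → -26 + 273.15 = 247.15 K.
The reversible coefficient of performance is COP_R = T_C/(T_H − T_C) = 247.15/47.00 = 5.2585.
W = Q_C/COP_R = 5710/5.2585 = 1090 J.

W_in ≈ 1090 J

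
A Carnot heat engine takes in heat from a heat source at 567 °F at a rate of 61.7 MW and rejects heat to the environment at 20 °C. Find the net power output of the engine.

Ẇ ≈ 29.99 MW

T_H = 567 °F → (567 − 32) × 5/9 = 297.22 °C = 570.37 K.
T_C = 20 °C → 20 + 273.15 = 293.15 K.
For a reversible engine, η = 1 − T_C/T_H = 1 − 293.15/570.37 = 0.4860.
W = η·Q_H = 0.4860 × 61.7 = 29.99 MW.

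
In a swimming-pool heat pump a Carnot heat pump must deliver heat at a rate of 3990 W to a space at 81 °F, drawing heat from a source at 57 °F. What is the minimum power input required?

T_H = 81 °F → (81 − 32) × 5/9 = 27.22 °C = 300.37 K.
T_C = 57 °F → (57 − 32) × 5/9 = 13.89 °C = 287.04 K.
Reversible heating COP: COP_HP = T_H/(T_H − T_C) = 300.37/13.33 = 22.5279.
W = Q_H/COP_HP = 3990/22.5279 = 177 W.

Ẇ_in ≈ 177 W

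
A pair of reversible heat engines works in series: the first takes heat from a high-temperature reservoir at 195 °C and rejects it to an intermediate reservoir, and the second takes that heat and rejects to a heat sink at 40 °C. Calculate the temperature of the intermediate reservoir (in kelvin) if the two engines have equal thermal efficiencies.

T_H = 195 °C → 195 + 273.15 = 468.15 K.
T_C = 40 °C → 40 + 273.15 = 313.15 K.
Equal efficiencies require 1 − T_m/T_H = 1 − T_C/T_m, i.e. T_m/T_H = T_C/T_m, so T_m = √(T_H·T_C) = √(468.15 × 313.15) = 383 K.

T_m ≈ 383 K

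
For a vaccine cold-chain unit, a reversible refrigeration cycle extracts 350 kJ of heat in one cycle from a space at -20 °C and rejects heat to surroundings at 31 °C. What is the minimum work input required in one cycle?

W_in ≈ 70.5 kJ

T_H = 31 °C → 31 + 273.15 = 304.15 K.
T_C = -20 °C → -20 + 273.15 = 253.15 K.
Carnot COP: COP_R = T_C/(T_H − T_C) = 253.15/51.00 = 4.9637.
W = Q_C/COP_R = 350/4.9637 = 70.5 kJ.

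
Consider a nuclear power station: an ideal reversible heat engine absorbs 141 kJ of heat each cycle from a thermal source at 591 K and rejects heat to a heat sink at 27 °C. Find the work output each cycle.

W ≈ 69.39 kJ

T_C = 27 °C → 27 + 273.15 = 300.15 K.
Carnot efficiency: η = 1 − T_C/T_H = 1 − 300.15/591.00 = 0.4921.
W = η·Q_H = 0.4921 × 141 = 69.39 kJ.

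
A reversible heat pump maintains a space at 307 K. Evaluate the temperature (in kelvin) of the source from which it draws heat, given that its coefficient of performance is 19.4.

T_C ≈ 291 K

COP_HP = T_H/(T_H − T_C) ⇒ T_C = T_H·(COP_HP − 1)/COP_HP = 307.00 × (19.4 − 1)/19.4 = 291 K.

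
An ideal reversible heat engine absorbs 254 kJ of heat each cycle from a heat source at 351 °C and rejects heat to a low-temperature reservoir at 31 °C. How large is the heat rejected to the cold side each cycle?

Q_C ≈ 124 kJ

T_H = 351 °C → 351 + 273.15 = 624.15 K.
T_C = 31 °C → 31 + 273.15 = 304.15 K.
η_rev = 1 − T_C/T_H = 1 − 304.15/624.15 = 0.5127.
For a reversible cycle Q_C/Q_H = T_C/T_H, so Q_C = 254 × 304.15/624.15 = 124 kJ.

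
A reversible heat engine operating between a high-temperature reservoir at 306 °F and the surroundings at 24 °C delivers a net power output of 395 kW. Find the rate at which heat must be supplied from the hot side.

T_H = 306 °F → (306 − 32) × 5/9 = 152.22 °C = 425.37 K.
T_C = 24 °C → 24 + 273.15 = 297.15 K.
For a reversible engine, η = 1 − T_C/T_H = 1 − 297.15/425.37 = 0.3014.
Q_H = W/η = 395/0.3014 = 1310 kW.

Q̇_H ≈ 1310 kW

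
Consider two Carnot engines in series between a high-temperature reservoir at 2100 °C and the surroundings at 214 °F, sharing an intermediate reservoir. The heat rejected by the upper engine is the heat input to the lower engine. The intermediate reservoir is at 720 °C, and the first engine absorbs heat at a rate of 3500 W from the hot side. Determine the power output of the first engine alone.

Ẇ₁ ≈ 2040 W

T_H = 2100 °C → 2100 + 273.15 = 2373.15 K.
T_C = 214 °F → (214 − 32) × 5/9 = 101.11 °C = 374.26 K.
T_m = 720 °C → 720 + 273.15 = 993.15 K.
First-stage efficiency η₁ = 1 − T_m/T_H = 1 − 993.15/2373.15 = 0.5815.
W₁ = η₁·Q_H = 0.5815 × 3500 = 2040 W.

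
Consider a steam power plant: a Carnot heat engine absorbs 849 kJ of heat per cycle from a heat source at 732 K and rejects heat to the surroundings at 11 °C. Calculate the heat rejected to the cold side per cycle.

Q_C ≈ 330 kJ

T_C = 11 °C → 11 + 273.15 = 284.15 K.
Since the cycle is reversible, η = 1 − T_C/T_H = 1 − 284.15/732.00 = 0.6118.
For a reversible cycle Q_C/Q_H = T_C/T_H, so Q_C = 849 × 284.15/732.00 = 330 kJ.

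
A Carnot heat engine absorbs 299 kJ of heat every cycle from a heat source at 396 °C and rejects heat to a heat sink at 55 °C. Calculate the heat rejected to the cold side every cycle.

Q_C ≈ 147 kJ

T_H = 396 °C → 396 + 273.15 = 669.15 K.
T_C = 55 °C → 55 + 273.15 = 328.15 K.
Carnot efficiency: η = 1 − T_C/T_H = 1 − 328.15/669.15 = 0.5096.
For a reversible cycle Q_C/Q_H = T_C/T_H, so Q_C = 299 × 328.15/669.15 = 147 kJ.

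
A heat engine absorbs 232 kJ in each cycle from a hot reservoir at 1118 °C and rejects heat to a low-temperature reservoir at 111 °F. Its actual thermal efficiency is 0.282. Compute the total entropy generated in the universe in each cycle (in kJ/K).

ΔS_univ ≈ 0.359 kJ/K

T_H = 1118 °C → 1118 + 273.15 = 1391.15 K.
T_C = 111 °F → (111 − 32) × 5/9 = 43.89 °C = 317.04 K.
W = η·Q_H = 0.282 × 232 = 65.42 kJ, so Q_C = Q_H − W = 166.6 kJ.
The hot reservoir loses entropy Q_H/T_H = 232/1391.15 = 0.1668 kJ/K; the cold reservoir gains Q_C/T_C = 166.6/317.04 = 0.5254 kJ/K.
ΔS_univ = −Q_H/T_H + Q_C/T_C = 0.359 kJ/K (> 0, since η = 0.282 < η_Carnot = 0.772).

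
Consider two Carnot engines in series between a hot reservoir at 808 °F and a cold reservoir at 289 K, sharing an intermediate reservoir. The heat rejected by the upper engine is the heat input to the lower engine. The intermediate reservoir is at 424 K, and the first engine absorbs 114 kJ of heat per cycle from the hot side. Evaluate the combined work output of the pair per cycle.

T_H = 808 °F → (808 − 32) × 5/9 = 431.11 °C = 704.26 K.
Two reversible stages in series are equivalent to a single Carnot engine between T_H and T_C, so η_total = 1 − T_C/T_H = 1 − 289.00/704.26 = 0.5896.
W_total = η_total · Q_H = 0.5896 × 114 = 67.2 kJ.

W_total ≈ 67.2 kJ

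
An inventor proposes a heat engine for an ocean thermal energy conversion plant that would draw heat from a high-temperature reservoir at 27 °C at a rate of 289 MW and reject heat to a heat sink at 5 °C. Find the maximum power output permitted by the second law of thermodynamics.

Ẇ_max ≈ 21.2 MW

T_H = 27 °C → 27 + 273.15 = 300.15 K.
T_C = 5 °C → 5 + 273.15 = 278.15 K.
The upper bound on efficiency is η_max = 1 − T_C/T_H = 1 − 278.15/300.15 = 0.0733.
W_max = η_max · Q_H = 0.0733 × 289 = 21.2 MW.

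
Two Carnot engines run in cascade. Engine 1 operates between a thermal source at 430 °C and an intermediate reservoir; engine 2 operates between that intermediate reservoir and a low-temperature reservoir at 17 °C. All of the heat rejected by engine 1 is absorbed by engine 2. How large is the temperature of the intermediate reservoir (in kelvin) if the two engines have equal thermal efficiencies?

T_m ≈ 452 K

T_H = 430 °C → 430 + 273.15 = 703.15 K.
T_C = 17 °C → 17 + 273.15 = 290.15 K.
Equal efficiencies require 1 − T_m/T_H = 1 − T_C/T_m, i.e. T_m/T_H = T_C/T_m, so T_m = √(T_H·T_C) = √(703.15 × 290.15) = 452 K.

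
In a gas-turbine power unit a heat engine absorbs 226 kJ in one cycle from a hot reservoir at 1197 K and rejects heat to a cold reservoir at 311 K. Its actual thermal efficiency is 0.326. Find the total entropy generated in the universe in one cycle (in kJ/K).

W = η·Q_H = 0.326 × 226 = 73.68 kJ, so Q_C = Q_H − W = 152.3 kJ.
Entropy balance on the reservoirs: −Q_H/T_H = -0.1888 kJ/K, +Q_C/T_C = 0.4898 kJ/K.
ΔS_univ = −Q_H/T_H + Q_C/T_C = 0.301 kJ/K (> 0, since η = 0.326 < η_Carnot = 0.740).

ΔS_univ ≈ 0.301 kJ/K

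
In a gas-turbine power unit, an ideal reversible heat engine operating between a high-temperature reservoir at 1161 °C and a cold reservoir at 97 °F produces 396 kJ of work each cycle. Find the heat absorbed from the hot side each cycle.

T_H = 1161 °C → 1161 + 273.15 = 1434.15 K.
T_C = 97 °F → (97 − 32) × 5/9 = 36.11 °C = 309.26 K.
Carnot efficiency: η = 1 − T_C/T_H = 1 − 309.26/1434.15 = 0.7844.
Q_H = W/η = 396/0.7844 = 505 kJ.

Q_H ≈ 505 kJ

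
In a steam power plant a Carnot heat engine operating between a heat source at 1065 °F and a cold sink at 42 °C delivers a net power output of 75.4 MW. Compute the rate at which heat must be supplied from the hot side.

Q̇_H ≈ 120 MW

T_H = 1065 °F → (1065 − 32) × 5/9 = 573.89 °C = 847.04 K.
T_C = 42 °C → 42 + 273.15 = 315.15 K.
The Carnot efficiency is η = 1 − T_C/T_H = 1 − 315.15/847.04 = 0.6279.
Q_H = W/η = 75.4/0.6279 = 120 MW.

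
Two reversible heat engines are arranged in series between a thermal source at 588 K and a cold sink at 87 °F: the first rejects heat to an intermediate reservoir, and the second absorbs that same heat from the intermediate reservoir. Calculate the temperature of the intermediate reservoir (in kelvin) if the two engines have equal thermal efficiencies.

T_C = 87 °F → (87 − 32) × 5/9 = 30.56 °C = 303.71 K.
Equal efficiencies require 1 − T_m/T_H = 1 − T_C/T_m, i.e. T_m/T_H = T_C/T_m, so T_m = √(T_H·T_C) = √(588.00 × 303.71) = 423 K.

T_m ≈ 423 K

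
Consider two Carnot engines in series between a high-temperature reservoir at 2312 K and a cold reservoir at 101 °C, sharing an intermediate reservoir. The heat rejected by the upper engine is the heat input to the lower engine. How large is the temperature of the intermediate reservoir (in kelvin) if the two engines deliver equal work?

T_C = 101 °C → 101 + 273.15 = 374.15 K.
For reversible stages Q_m = Q_H·(T_m/T_H). Setting W₁ = Q_H(1 − T_m/T_H) equal to W₂ = Q_m(1 − T_C/T_m) = Q_H·(T_m − T_C)/T_H gives T_H − T_m = T_m − T_C, so T_m = (T_H + T_C)/2 = (2312.00 + 374.15)/2 = 1340 K.

T_m ≈ 1340 K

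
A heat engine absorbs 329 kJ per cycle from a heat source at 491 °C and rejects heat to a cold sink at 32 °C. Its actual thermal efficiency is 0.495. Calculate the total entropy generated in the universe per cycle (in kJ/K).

T_H = 491 °C → 491 + 273.15 = 764.15 K.
T_C = 32 °C → 32 + 273.15 = 305.15 K.
W = η·Q_H = 0.495 × 329 = 162.9 kJ, so Q_C = Q_H − W = 166.1 kJ.
Entropy balance on the reservoirs: −Q_H/T_H = -0.4305 kJ/K, +Q_C/T_C = 0.5445 kJ/K.
ΔS_univ = −Q_H/T_H + Q_C/T_C = 0.114 kJ/K (> 0, since η = 0.495 < η_Carnot = 0.601).

ΔS_univ ≈ 0.114 kJ/K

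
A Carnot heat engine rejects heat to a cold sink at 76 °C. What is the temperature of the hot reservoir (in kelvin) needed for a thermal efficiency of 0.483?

T_C = 76 °C → 76 + 273.15 = 349.15 K.
From η = 1 − T_C/T_H, solving for T_H gives T_H = T_C/(1 − η) = 349.15/(1 − 0.483) = 675 K.

T_H ≈ 675 K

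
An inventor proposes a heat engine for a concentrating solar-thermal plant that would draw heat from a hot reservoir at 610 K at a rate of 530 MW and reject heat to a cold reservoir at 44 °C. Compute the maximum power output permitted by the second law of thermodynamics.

Ẇ_max ≈ 254.4 MW

T_C = 44 °C → 44 + 273.15 = 317.15 K.
By the Carnot theorem, η_max = 1 − T_C/T_H = 1 − 317.15/610.00 = 0.4801.
W_max = η_max · Q_H = 0.4801 × 530 = 254.4 MW.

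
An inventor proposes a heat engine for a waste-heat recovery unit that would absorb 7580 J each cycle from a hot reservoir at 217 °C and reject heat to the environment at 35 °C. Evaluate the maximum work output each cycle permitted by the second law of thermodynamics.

W_max ≈ 2810 J

T_H = 217 °C → 217 + 273.15 = 490.15 K.
T_C = 35 °C → 35 + 273.15 = 308.15 K.
No engine can exceed the Carnot limit: η_max = 1 − T_C/T_H = 1 − 308.15/490.15 = 0.3713.
W_max = η_max · Q_H = 0.3713 × 7580 = 2810 J.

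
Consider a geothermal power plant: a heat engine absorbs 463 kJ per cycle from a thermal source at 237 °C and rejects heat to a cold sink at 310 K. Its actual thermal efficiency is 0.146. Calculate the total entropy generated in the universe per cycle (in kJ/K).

ΔS_univ ≈ 0.3679 kJ/K

T_H = 237 °C → 237 + 273.15 = 510.15 K.
W = η·Q_H = 0.146 × 463 = 67.60 kJ, so Q_C = Q_H − W = 395.4 kJ.
The hot reservoir loses entropy Q_H/T_H = 463/510.15 = 0.9076 kJ/K; the cold reservoir gains Q_C/T_C = 395.4/310.00 = 1.275 kJ/K.
ΔS_univ = −Q_H/T_H + Q_C/T_C = 0.3679 kJ/K (> 0, since η = 0.146 < η_Carnot = 0.392).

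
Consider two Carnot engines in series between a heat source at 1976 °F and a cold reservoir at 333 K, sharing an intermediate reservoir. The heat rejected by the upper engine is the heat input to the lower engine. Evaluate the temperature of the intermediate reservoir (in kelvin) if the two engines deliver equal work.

T_m ≈ 843 K

T_H = 1976 °F → (1976 − 32) × 5/9 = 1080.00 °C = 1353.15 K.
For reversible stages Q_m = Q_H·(T_m/T_H). Setting W₁ = Q_H(1 − T_m/T_H) equal to W₂ = Q_m(1 − T_C/T_m) = Q_H·(T_m − T_C)/T_H gives T_H − T_m = T_m − T_C, so T_m = (T_H + T_C)/2 = (1353.15 + 333.00)/2 = 843 K.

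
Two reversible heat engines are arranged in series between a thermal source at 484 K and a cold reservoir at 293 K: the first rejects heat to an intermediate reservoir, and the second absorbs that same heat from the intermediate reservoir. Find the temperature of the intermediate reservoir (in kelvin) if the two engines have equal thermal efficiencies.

T_m ≈ 377 K

Equal efficiencies require 1 − T_m/T_H = 1 − T_C/T_m, i.e. T_m/T_H = T_C/T_m, so T_m = √(T_H·T_C) = √(484.00 × 293.00) = 377 K.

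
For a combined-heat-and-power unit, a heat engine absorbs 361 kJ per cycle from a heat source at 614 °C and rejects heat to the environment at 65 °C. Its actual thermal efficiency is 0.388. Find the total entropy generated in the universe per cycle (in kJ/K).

ΔS_univ ≈ 0.246 kJ/K

T_H = 614 °C → 614 + 273.15 = 887.15 K.
T_C = 65 °C → 65 + 273.15 = 338.15 K.
W = η·Q_H = 0.388 × 361 = 140.1 kJ, so Q_C = Q_H − W = 220.9 kJ.
Reservoir entropy changes: ΔS_H = −Q_H/T_H = −361/887.15 = -0.4069 kJ/K and ΔS_C = +Q_C/T_C = 220.9/338.15 = 0.6534 kJ/K.
ΔS_univ = −Q_H/T_H + Q_C/T_C = 0.246 kJ/K (> 0, since η = 0.388 < η_Carnot = 0.619).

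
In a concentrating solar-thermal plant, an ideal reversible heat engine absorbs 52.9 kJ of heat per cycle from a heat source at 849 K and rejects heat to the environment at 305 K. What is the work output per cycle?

For a reversible engine, η = 1 − T_C/T_H = 1 − 305.00/849.00 = 0.6408.
W = η·Q_H = 0.6408 × 52.9 = 33.9 kJ.

W ≈ 33.9 kJ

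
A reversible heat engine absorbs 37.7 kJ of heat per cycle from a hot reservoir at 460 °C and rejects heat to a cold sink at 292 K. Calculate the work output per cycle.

W ≈ 22.68 kJ

T_H = 460 °C → 460 + 273.15 = 733.15 K.
Since the cycle is reversible, η = 1 − T_C/T_H = 1 − 292.00/733.15 = 0.6017.
W = η·Q_H = 0.6017 × 37.7 = 22.68 kJ.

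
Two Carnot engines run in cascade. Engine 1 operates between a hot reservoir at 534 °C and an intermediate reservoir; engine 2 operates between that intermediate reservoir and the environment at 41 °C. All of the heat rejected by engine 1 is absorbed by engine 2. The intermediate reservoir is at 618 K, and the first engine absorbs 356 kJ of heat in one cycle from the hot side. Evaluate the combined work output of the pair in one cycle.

T_H = 534 °C → 534 + 273.15 = 807.15 K.
T_C = 41 °C → 41 + 273.15 = 314.15 K.
Two reversible stages in series are equivalent to a single Carnot engine between T_H and T_C, so η_total = 1 − T_C/T_H = 1 − 314.15/807.15 = 0.6108.
W_total = η_total · Q_H = 0.6108 × 356 = 217 kJ.

W_total ≈ 217 kJ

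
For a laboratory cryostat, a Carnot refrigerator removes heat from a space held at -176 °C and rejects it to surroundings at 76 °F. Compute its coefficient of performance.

COP_R ≈ 0.4847

T_H = 76 °F → (76 − 32) × 5/9 = 24.44 °C = 297.59 K.
T_C = -176 °C → -176 + 273.15 = 97.15 K.
The reversible coefficient of performance is COP_R = T_C/(T_H − T_C) = 97.15/(297.59 − 97.15) = 0.4847.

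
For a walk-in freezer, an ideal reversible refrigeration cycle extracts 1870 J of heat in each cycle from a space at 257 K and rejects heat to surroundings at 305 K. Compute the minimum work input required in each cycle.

W_in ≈ 349 J

For a reversible refrigerator, COP_R = T_C/(T_H − T_C) = 257.00/48.00 = 5.3542.
W = Q_C/COP_R = 1870/5.3542 = 349 J.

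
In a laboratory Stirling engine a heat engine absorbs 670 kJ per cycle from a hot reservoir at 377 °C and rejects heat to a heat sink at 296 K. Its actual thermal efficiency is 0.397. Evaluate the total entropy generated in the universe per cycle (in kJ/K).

T_H = 377 °C → 377 + 273.15 = 650.15 K.
W = η·Q_H = 0.397 × 670 = 266.0 kJ, so Q_C = Q_H − W = 404.0 kJ.
Entropy balance on the reservoirs: −Q_H/T_H = -1.031 kJ/K, +Q_C/T_C = 1.365 kJ/K.
ΔS_univ = −Q_H/T_H + Q_C/T_C = 0.334 kJ/K (> 0, since η = 0.397 < η_Carnot = 0.545).

ΔS_univ ≈ 0.334 kJ/K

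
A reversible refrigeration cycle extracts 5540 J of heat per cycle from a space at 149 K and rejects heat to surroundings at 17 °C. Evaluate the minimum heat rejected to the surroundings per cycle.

Q_H ≈ 10800 J

T_H = 17 °C → 17 + 273.15 = 290.15 K.
For a reversible cycle Q_H/Q_C = T_H/T_C, so Q_H = Q_C·T_H/T_C = 5540 × 290.15/149.00 = 10800 J.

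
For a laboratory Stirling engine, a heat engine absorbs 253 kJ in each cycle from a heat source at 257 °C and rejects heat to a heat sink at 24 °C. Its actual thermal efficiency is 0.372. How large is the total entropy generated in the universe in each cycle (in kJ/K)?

T_H = 257 °C → 257 + 273.15 = 530.15 K.
T_C = 24 °C → 24 + 273.15 = 297.15 K.
W = η·Q_H = 0.372 × 253 = 94.12 kJ, so Q_C = Q_H − W = 158.9 kJ.
Reservoir entropy changes: ΔS_H = −Q_H/T_H = −253/530.15 = -0.4772 kJ/K and ΔS_C = +Q_C/T_C = 158.9/297.15 = 0.5347 kJ/K.
ΔS_univ = −Q_H/T_H + Q_C/T_C = 0.0575 kJ/K (> 0, since η = 0.372 < η_Carnot = 0.439).

ΔS_univ ≈ 0.0575 kJ/K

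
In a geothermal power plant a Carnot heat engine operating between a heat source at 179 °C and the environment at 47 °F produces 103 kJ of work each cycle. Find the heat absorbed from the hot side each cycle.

Q_H ≈ 273 kJ

T_H = 179 °C → 179 + 273.15 = 452.15 K.
T_C = 47 °F → (47 − 32) × 5/9 = 8.33 °C = 281.48 K.
Carnot efficiency: η = 1 − T_C/T_H = 1 − 281.48/452.15 = 0.3775.
Q_H = W/η = 103/0.3775 = 273 kJ.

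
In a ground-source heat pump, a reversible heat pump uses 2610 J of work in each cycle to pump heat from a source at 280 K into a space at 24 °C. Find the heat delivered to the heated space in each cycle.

Q_H ≈ 45220 J

T_H = 24 °C → 24 + 273.15 = 297.15 K.
COP_HP = T_H/(T_H − T_C) = 297.15/17.15 = 17.3265.
Q_H = COP_HP · W = 17.3265 × 2610 = 45220 J.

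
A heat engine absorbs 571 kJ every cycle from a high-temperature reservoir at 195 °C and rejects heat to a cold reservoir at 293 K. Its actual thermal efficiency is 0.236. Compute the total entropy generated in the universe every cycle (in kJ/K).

T_H = 195 °C → 195 + 273.15 = 468.15 K.
W = η·Q_H = 0.236 × 571 = 134.8 kJ, so Q_C = Q_H − W = 436.2 kJ.
Entropy balance on the reservoirs: −Q_H/T_H = -1.220 kJ/K, +Q_C/T_C = 1.489 kJ/K.
ΔS_univ = −Q_H/T_H + Q_C/T_C = 0.2692 kJ/K (> 0, since η = 0.236 < η_Carnot = 0.374).

ΔS_univ ≈ 0.2692 kJ/K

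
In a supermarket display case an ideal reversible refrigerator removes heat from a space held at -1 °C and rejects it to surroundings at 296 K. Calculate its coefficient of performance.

T_C = -1 °C → -1 + 273.15 = 272.15 K.
The reversible coefficient of performance is COP_R = T_C/(T_H − T_C) = 272.15/(296.00 − 272.15) = 11.4.

COP_R ≈ 11.4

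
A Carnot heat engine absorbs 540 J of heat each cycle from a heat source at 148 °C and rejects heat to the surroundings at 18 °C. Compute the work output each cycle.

W ≈ 167 J

T_H = 148 °C → 148 + 273.15 = 421.15 K.
T_C = 18 °C → 18 + 273.15 = 291.15 K.
For a reversible engine, η = 1 − T_C/T_H = 1 − 291.15/421.15 = 0.3087.
W = η·Q_H = 0.3087 × 540 = 167 J.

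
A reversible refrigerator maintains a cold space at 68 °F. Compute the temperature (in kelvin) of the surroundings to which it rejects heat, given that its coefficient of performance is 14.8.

T_H ≈ 313 K

T_C = 68 °F → (68 − 32) × 5/9 = 20.00 °C = 293.15 K.
COP_R = T_C/(T_H − T_C) ⇒ T_H = T_C·(1 + 1/COP_R) = 293.15 × (1 + 1/14.8) = 313 K.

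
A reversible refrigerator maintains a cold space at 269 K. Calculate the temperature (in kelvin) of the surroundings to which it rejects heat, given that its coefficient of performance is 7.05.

COP_R = T_C/(T_H − T_C) ⇒ T_H = T_C·(1 + 1/COP_R) = 269.00 × (1 + 1/7.05) = 307.2 K.

T_H ≈ 307.2 K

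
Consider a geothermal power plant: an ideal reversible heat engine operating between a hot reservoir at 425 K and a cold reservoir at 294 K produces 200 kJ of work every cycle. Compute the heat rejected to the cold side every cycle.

Q_C ≈ 448.9 kJ

For a reversible engine, η = 1 − T_C/T_H = 1 − 294.00/425.00 = 0.3082.
Since Q_C/Q_H = T_C/T_H and Q_H = W/η, Q_C = W·T_C/(T_H − T_C) = 200 × 294.00/131.00 = 448.9 kJ.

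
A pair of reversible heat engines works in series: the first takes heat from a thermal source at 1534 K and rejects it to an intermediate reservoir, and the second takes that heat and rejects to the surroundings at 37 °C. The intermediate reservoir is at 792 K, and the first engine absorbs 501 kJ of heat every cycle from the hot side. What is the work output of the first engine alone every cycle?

T_C = 37 °C → 37 + 273.15 = 310.15 K.
First-stage efficiency η₁ = 1 − T_m/T_H = 1 − 792.00/1534.00 = 0.4837.
W₁ = η₁·Q_H = 0.4837 × 501 = 242.3 kJ.

W₁ ≈ 242.3 kJ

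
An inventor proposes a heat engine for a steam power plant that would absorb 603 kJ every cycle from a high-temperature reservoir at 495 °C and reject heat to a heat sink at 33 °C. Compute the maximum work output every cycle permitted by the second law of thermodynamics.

T_H = 495 °C → 495 + 273.15 = 768.15 K.
T_C = 33 °C → 33 + 273.15 = 306.15 K.
By the Carnot theorem, η_max = 1 − T_C/T_H = 1 − 306.15/768.15 = 0.6014.
W_max = η_max · Q_H = 0.6014 × 603 = 363 kJ.

W_max ≈ 363 kJ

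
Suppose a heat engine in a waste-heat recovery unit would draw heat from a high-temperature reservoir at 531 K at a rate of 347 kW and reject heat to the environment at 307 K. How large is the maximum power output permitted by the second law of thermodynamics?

Ẇ_max ≈ 146 kW

No engine can exceed the Carnot limit: η_max = 1 − T_C/T_H = 1 − 307.00/531.00 = 0.4218.
W_max = η_max · Q_H = 0.4218 × 347 = 146 kW.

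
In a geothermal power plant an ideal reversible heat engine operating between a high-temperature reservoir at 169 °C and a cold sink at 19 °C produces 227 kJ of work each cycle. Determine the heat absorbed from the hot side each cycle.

Q_H ≈ 669.1 kJ

T_H = 169 °C → 169 + 273.15 = 442.15 K.
T_C = 19 °C → 19 + 273.15 = 292.15 K.
For a reversible engine, η = 1 − T_C/T_H = 1 − 292.15/442.15 = 0.3393.
Q_H = W/η = 227/0.3393 = 669.1 kJ.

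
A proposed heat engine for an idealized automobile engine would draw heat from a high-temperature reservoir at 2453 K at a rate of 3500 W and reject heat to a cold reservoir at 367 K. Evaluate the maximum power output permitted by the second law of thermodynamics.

Ẇ_max ≈ 2980 W

No engine can exceed the Carnot limit: η_max = 1 − T_C/T_H = 1 − 367.00/2453.00 = 0.8504.
W_max = η_max · Q_H = 0.8504 × 3500 = 2980 W.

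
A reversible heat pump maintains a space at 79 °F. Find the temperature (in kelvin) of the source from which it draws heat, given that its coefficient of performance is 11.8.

T_C ≈ 273.9 K

T_H = 79 °F → (79 − 32) × 5/9 = 26.11 °C = 299.26 K.
COP_HP = T_H/(T_H − T_C) ⇒ T_C = T_H·(COP_HP − 1)/COP_HP = 299.26 × (11.8 − 1)/11.8 = 273.9 K.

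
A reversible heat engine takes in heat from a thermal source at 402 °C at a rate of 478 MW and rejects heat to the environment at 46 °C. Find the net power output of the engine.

Ẇ ≈ 252 MW

T_H = 402 °C → 402 + 273.15 = 675.15 K.
T_C = 46 °C → 46 + 273.15 = 319.15 K.
Since the cycle is reversible, η = 1 − T_C/T_H = 1 − 319.15/675.15 = 0.5273.
W = η·Q_H = 0.5273 × 478 = 252 MW.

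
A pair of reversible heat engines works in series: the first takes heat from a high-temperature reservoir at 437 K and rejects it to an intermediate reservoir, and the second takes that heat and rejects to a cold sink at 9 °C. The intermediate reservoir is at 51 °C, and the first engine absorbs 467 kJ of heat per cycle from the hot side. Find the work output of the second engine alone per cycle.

W₂ ≈ 44.9 kJ

T_C = 9 °C → 9 + 273.15 = 282.15 K.
T_m = 51 °C → 51 + 273.15 = 324.15 K.
Heat entering the second stage: Q_m = Q_H·(T_m/T_H) = 467 × 324.15/437.00 = 346 kJ.
Second-stage efficiency η₂ = 1 − T_C/T_m = 1 − 282.15/324.15 = 0.1296, so W₂ = η₂·Q_m = 44.9 kJ.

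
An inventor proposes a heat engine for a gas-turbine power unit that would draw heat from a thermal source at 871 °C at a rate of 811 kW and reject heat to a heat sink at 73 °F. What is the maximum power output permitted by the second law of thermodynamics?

T_H = 871 °C → 871 + 273.15 = 1144.15 K.
T_C = 73 °F → (73 − 32) × 5/9 = 22.78 °C = 295.93 K.
The upper bound on efficiency is η_max = 1 − T_C/T_H = 1 − 295.93/1144.15 = 0.7414.
W_max = η_max · Q_H = 0.7414 × 811 = 601.2 kW.

Ẇ_max ≈ 601.2 kW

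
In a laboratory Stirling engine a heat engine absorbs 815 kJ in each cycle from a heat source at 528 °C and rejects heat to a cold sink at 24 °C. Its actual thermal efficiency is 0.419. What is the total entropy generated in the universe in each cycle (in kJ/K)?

T_H = 528 °C → 528 + 273.15 = 801.15 K.
T_C = 24 °C → 24 + 273.15 = 297.15 K.
W = η·Q_H = 0.419 × 815 = 341.5 kJ, so Q_C = Q_H − W = 473.5 kJ.
Entropy balance on the reservoirs: −Q_H/T_H = -1.017 kJ/K, +Q_C/T_C = 1.594 kJ/K.
ΔS_univ = −Q_H/T_H + Q_C/T_C = 0.576 kJ/K (> 0, since η = 0.419 < η_Carnot = 0.629).

ΔS_univ ≈ 0.576 kJ/K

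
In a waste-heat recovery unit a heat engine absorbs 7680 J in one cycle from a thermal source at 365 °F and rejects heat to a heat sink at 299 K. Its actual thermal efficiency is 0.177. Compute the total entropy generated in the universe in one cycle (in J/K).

T_H = 365 °F → (365 − 32) × 5/9 = 185.00 °C = 458.15 K.
W = η·Q_H = 0.177 × 7680 = 1359 J, so Q_C = Q_H − W = 6321 J.
The hot reservoir loses entropy Q_H/T_H = 7680/458.15 = 16.76 J/K; the cold reservoir gains Q_C/T_C = 6321/299.00 = 21.14 J/K.
ΔS_univ = −Q_H/T_H + Q_C/T_C = 4.38 J/K (> 0, since η = 0.177 < η_Carnot = 0.347).

ΔS_univ ≈ 4.38 J/K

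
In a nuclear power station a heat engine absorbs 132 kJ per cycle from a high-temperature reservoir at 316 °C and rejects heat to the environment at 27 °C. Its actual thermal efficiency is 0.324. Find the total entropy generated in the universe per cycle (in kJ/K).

T_H = 316 °C → 316 + 273.15 = 589.15 K.
T_C = 27 °C → 27 + 273.15 = 300.15 K.
W = η·Q_H = 0.324 × 132 = 42.77 kJ, so Q_C = Q_H − W = 89.23 kJ.
Entropy balance on the reservoirs: −Q_H/T_H = -0.2241 kJ/K, +Q_C/T_C = 0.2973 kJ/K.
ΔS_univ = −Q_H/T_H + Q_C/T_C = 0.07324 kJ/K (> 0, since η = 0.324 < η_Carnot = 0.491).

ΔS_univ ≈ 0.07324 kJ/K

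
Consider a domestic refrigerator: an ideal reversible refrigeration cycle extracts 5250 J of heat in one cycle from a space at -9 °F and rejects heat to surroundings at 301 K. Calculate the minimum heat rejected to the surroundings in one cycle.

Q_H ≈ 6312 J

T_C = -9 °F → (-9 − 32) × 5/9 = -22.78 °C = 250.37 K.
For a reversible cycle Q_H/Q_C = T_H/T_C, so Q_H = Q_C·T_H/T_C = 5250 × 301.00/250.37 = 6312 J.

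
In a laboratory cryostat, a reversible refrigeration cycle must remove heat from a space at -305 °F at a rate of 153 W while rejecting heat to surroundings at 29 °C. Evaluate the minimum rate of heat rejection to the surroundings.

Q̇_H ≈ 538 W

T_H = 29 °C → 29 + 273.15 = 302.15 K.
T_C = -305 °F → (-305 − 32) × 5/9 = -187.22 °C = 85.93 K.
For a reversible cycle Q_H/Q_C = T_H/T_C, so Q_H = Q_C·T_H/T_C = 153 × 302.15/85.93 = 538 W.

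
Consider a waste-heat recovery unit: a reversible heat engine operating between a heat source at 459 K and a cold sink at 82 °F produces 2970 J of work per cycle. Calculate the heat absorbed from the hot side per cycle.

Q_H ≈ 8624 J

T_C = 82 °F → (82 − 32) × 5/9 = 27.78 °C = 300.93 K.
η_rev = 1 − T_C/T_H = 1 − 300.93/459.00 = 0.3444.
Q_H = W/η = 2970/0.3444 = 8624 J.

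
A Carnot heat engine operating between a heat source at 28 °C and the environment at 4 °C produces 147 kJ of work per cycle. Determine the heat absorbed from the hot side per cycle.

T_H = 28 °C → 28 + 273.15 = 301.15 K.
T_C = 4 °C → 4 + 273.15 = 277.15 K.
η_rev = 1 − T_C/T_H = 1 − 277.15/301.15 = 0.0797.
Q_H = W/η = 147/0.0797 = 1840 kJ.

Q_H ≈ 1840 kJ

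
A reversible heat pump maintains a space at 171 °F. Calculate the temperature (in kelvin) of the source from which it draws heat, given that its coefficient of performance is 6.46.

T_C ≈ 296 K

T_H = 171 °F → (171 − 32) × 5/9 = 77.22 °C = 350.37 K.
COP_HP = T_H/(T_H − T_C) ⇒ T_C = T_H·(COP_HP − 1)/COP_HP = 350.37 × (6.46 − 1)/6.46 = 296 K.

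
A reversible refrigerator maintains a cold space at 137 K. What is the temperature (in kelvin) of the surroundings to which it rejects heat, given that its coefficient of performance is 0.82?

COP_R = T_C/(T_H − T_C) ⇒ T_H = T_C·(1 + 1/COP_R) = 137.00 × (1 + 1/0.82) = 304 K.

T_H ≈ 304 K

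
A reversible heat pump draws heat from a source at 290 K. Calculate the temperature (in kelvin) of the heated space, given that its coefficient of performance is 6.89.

T_H ≈ 339.2 K

COP_HP = T_H/(T_H − T_C) ⇒ T_H = T_C·COP_HP/(COP_HP − 1) = 290.00 × 6.89/(6.89 − 1) = 339.2 K.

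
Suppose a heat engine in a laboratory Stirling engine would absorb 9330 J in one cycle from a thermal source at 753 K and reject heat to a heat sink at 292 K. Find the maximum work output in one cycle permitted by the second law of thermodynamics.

No engine can exceed the Carnot limit: η_max = 1 − T_C/T_H = 1 − 292.00/753.00 = 0.6122.
W_max = η_max · Q_H = 0.6122 × 9330 = 5710 J.

W_max ≈ 5710 J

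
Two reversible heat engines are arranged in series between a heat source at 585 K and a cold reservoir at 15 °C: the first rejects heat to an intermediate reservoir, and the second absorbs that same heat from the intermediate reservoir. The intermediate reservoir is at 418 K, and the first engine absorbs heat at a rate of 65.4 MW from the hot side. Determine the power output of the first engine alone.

Ẇ₁ ≈ 18.7 MW

T_C = 15 °C → 15 + 273.15 = 288.15 K.
First-stage efficiency η₁ = 1 − T_m/T_H = 1 − 418.00/585.00 = 0.2855.
W₁ = η₁·Q_H = 0.2855 × 65.4 = 18.7 MW.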